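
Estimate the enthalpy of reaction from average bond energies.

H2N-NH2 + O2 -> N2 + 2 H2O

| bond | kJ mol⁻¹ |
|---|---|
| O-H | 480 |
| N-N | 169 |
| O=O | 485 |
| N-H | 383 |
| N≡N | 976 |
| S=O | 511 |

Bonds broken (reactants):
  N-H: 4 × 383 = 1532
  N-N: 1 × 169 = 169
  O=O: 1 × 485 = 485
  Σ(broken) = 2186 kJ
Bonds formed (products):
  N≡N: 1 × 976 = 976
  O-H: 4 × 480 = 1920
  Σ(formed) = 2896 kJ
ΔH = Σ(broken) − Σ(formed) = 2186 − 2896 = −710 kJ

ΔH ≈ −710 kJ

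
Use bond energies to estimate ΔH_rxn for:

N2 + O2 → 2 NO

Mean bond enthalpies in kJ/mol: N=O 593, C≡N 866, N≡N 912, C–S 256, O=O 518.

ΔH ≈ +244 kJ

Bonds broken (reactants):
  N≡N: 1 × 912 = 912
  O=O: 1 × 518 = 518
  Σ(broken) = 1430 kJ
Bonds formed (products):
  N=O: 2 × 593 = 1186
  Σ(formed) = 1186 kJ
ΔH = Σ(broken) − Σ(formed) = 1430 − 1186 = +244 kJ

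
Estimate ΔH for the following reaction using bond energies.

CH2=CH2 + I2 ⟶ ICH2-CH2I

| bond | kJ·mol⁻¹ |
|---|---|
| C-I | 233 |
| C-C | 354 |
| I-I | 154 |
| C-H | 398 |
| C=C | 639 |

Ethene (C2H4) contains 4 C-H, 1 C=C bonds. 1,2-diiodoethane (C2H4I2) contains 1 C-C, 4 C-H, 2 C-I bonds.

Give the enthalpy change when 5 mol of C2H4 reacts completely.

Bonds broken (reactants):
  C-H: 4 × 398 = 1592
  C=C: 1 × 639 = 639
  I-I: 1 × 154 = 154
  Σ(broken) = 2385 kJ
Bonds formed (products):
  C-C: 1 × 354 = 354
  C-H: 4 × 398 = 1592
  C-I: 2 × 233 = 466
  Σ(formed) = 2412 kJ
ΔH = Σ(broken) − Σ(formed) = 2385 − 2412 = −27 kJ
For 5× the reaction as written: 5 × (−27) = −135 kJ

ΔH = −135 kJ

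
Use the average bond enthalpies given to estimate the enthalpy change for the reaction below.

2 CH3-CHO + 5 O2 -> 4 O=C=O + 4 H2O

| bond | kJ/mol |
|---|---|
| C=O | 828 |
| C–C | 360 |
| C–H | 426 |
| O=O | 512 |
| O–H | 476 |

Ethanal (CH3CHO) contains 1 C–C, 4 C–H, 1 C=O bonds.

ΔH ≈ −2088 kJ

Bonds broken (reactants):
  C–C: 2 × 360 = 720
  C–H: 8 × 426 = 3408
  C=O: 2 × 828 = 1656
  O=O: 5 × 512 = 2560
  Σ(broken) = 8344 kJ
Bonds formed (products):
  C=O: 8 × 828 = 6624
  O–H: 8 × 476 = 3808
  Σ(formed) = 10432 kJ
ΔH = Σ(broken) − Σ(formed) = 8344 − 10432 = −2088 kJ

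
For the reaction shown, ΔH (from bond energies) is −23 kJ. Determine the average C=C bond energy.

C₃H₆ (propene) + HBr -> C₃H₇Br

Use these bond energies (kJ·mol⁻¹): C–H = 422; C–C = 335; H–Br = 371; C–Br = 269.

D(C=C) ≈ 632 kJ/mol

Let D be the C=C bond energy.
Σ(broken) = 1×335 + 6×422 + 1×D + 1×371 = 3238 + D
Σ(formed) = 1×269 + 2×335 + 7×422 = 3893
ΔH = Σ(broken) − Σ(formed) = (3238 + D) − (3893) = −655 + D
Setting this equal to −23 kJ gives D = 632 kJ/mol.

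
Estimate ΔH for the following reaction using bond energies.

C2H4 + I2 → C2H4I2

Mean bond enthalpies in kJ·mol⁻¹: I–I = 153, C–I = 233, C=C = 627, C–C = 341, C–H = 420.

Bonds broken (reactants):
  C–H: 4 × 420 = 1680
  C=C: 1 × 627 = 627
  I–I: 1 × 153 = 153
  Σ(broken) = 2460 kJ
Bonds formed (products):
  C–C: 1 × 341 = 341
  C–H: 4 × 420 = 1680
  C–I: 2 × 233 = 466
  Σ(formed) = 2487 kJ
ΔH = Σ(broken) − Σ(formed) = 2460 − 2487 = −27 kJ

ΔH ≈ −27 kJ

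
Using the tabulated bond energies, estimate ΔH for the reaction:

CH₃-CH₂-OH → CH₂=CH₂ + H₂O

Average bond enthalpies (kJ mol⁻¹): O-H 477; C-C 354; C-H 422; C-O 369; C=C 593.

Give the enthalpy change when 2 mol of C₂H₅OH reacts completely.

Bonds broken (reactants):
  C-C: 1 × 354 = 354
  C-H: 5 × 422 = 2110
  C-O: 1 × 369 = 369
  O-H: 1 × 477 = 477
  Σ(broken) = 3310 kJ
Bonds formed (products):
  C-H: 4 × 422 = 1688
  C=C: 1 × 593 = 593
  O-H: 2 × 477 = 954
  Σ(formed) = 3235 kJ
ΔH = Σ(broken) − Σ(formed) = 3310 − 3235 = +75 kJ
For 2× the reaction as written: 2 × (+75) = +150 kJ

ΔH = +150 kJ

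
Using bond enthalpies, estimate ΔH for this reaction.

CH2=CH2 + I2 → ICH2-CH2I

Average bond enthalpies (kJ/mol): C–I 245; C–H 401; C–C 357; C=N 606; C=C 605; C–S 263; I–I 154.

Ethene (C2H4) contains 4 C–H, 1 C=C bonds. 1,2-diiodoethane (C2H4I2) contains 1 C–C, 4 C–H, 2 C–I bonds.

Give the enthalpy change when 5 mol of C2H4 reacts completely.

Bonds broken (reactants):
  C–H: 4 × 401 = 1604
  C=C: 1 × 605 = 605
  I–I: 1 × 154 = 154
  Σ(broken) = 2363 kJ
Bonds formed (products):
  C–C: 1 × 357 = 357
  C–H: 4 × 401 = 1604
  C–I: 2 × 245 = 490
  Σ(formed) = 2451 kJ
ΔH = Σ(broken) − Σ(formed) = 2363 − 2451 = −88 kJ
For 5× the reaction as written: 5 × (−88) = −440 kJ

ΔH = −440 kJ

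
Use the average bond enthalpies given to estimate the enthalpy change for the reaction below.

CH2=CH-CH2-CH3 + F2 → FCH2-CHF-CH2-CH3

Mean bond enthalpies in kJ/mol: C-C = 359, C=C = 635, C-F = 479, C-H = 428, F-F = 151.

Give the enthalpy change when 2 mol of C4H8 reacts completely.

Bonds broken (reactants):
  C-C: 2 × 359 = 718
  C-H: 8 × 428 = 3424
  C=C: 1 × 635 = 635
  F-F: 1 × 151 = 151
  Σ(broken) = 4928 kJ
Bonds formed (products):
  C-C: 3 × 359 = 1077
  C-F: 2 × 479 = 958
  C-H: 8 × 428 = 3424
  Σ(formed) = 5459 kJ
ΔH = Σ(broken) − Σ(formed) = 4928 − 5459 = −531 kJ
For 2× the reaction as written: 2 × (−531) = −1062 kJ

ΔH = −1062 kJ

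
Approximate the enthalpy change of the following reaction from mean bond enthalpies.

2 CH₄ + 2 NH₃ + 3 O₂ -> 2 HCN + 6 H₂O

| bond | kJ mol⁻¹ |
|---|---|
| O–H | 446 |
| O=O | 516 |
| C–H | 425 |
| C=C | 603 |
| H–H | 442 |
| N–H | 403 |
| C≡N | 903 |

ΔH ≈ −642 kJ

Bonds broken (reactants):
  C–H: 8 × 425 = 3400
  N–H: 6 × 403 = 2418
  O=O: 3 × 516 = 1548
  Σ(broken) = 7366 kJ
Bonds formed (products):
  C≡N: 2 × 903 = 1806
  C–H: 2 × 425 = 850
  O–H: 12 × 446 = 5352
  Σ(formed) = 8008 kJ
ΔH = Σ(broken) − Σ(formed) = 7366 − 8008 = −642 kJ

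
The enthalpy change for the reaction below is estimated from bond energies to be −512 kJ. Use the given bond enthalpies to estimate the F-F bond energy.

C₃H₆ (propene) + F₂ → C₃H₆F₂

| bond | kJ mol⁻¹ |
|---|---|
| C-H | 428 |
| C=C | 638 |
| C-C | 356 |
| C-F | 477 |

Let D be the F-F bond energy.
Σ(broken) = 1×356 + 6×428 + 1×638 + 1×D = 3562 + D
Σ(formed) = 2×356 + 2×477 + 6×428 = 4234
ΔH = Σ(broken) − Σ(formed) = (3562 + D) − (4234) = −672 + D
Setting this equal to −512 kJ gives D = 160 kJ/mol.

D(F-F) ≈ 160 kJ/mol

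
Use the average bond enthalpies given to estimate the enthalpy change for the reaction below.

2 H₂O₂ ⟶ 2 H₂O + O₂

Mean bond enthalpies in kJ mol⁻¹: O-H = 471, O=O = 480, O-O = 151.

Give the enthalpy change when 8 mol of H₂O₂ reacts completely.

Bonds broken (reactants):
  O-H: 4 × 471 = 1884
  O-O: 2 × 151 = 302
  Σ(broken) = 2186 kJ
Bonds formed (products):
  O-H: 4 × 471 = 1884
  O=O: 1 × 480 = 480
  Σ(formed) = 2364 kJ
ΔH = Σ(broken) − Σ(formed) = 2186 − 2364 = −178 kJ
For 4× the reaction as written: 4 × (−178) = −712 kJ

ΔH = −712 kJ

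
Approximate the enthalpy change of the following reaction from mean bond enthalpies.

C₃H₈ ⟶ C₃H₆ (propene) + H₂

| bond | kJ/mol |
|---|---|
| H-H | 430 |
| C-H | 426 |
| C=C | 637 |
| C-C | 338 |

ΔH ≈ +123 kJ

Bonds broken (reactants):
  C-C: 2 × 338 = 676
  C-H: 8 × 426 = 3408
  Σ(broken) = 4084 kJ
Bonds formed (products):
  C-C: 1 × 338 = 338
  C-H: 6 × 426 = 2556
  C=C: 1 × 637 = 637
  H-H: 1 × 430 = 430
  Σ(formed) = 3961 kJ
ΔH = Σ(broken) − Σ(formed) = 4084 − 3961 = +123 kJ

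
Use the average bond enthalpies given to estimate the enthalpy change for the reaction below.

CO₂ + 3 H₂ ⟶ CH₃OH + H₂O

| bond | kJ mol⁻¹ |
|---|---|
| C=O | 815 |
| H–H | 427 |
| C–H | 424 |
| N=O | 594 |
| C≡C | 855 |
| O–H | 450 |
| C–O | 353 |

ΔH ≈ −64 kJ

Bonds broken (reactants):
  C=O: 2 × 815 = 1630
  H–H: 3 × 427 = 1281
  Σ(broken) = 2911 kJ
Bonds formed (products):
  C–H: 3 × 424 = 1272
  C–O: 1 × 353 = 353
  O–H: 3 × 450 = 1350
  Σ(formed) = 2975 kJ
ΔH = Σ(broken) − Σ(formed) = 2911 − 2975 = −64 kJ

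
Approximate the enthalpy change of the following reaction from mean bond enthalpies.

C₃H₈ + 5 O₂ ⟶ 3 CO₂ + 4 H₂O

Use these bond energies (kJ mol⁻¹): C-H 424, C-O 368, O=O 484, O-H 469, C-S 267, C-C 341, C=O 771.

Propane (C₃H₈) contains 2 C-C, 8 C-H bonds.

ΔH ≈ −1884 kJ

Bonds broken (reactants):
  C-C: 2 × 341 = 682
  C-H: 8 × 424 = 3392
  O=O: 5 × 484 = 2420
  Σ(broken) = 6494 kJ
Bonds formed (products):
  C=O: 6 × 771 = 4626
  O-H: 8 × 469 = 3752
  Σ(formed) = 8378 kJ
ΔH = Σ(broken) − Σ(formed) = 6494 − 8378 = −1884 kJ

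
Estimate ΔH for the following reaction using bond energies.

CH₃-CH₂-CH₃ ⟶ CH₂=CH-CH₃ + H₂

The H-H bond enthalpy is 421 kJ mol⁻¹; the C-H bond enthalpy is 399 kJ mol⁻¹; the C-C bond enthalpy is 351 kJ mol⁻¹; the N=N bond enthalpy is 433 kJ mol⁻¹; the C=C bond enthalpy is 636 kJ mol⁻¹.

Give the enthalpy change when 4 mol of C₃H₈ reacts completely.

Bonds broken (reactants):
  C-C: 2 × 351 = 702
  C-H: 8 × 399 = 3192
  Σ(broken) = 3894 kJ
Bonds formed (products):
  C-C: 1 × 351 = 351
  C-H: 6 × 399 = 2394
  C=C: 1 × 636 = 636
  H-H: 1 × 421 = 421
  Σ(formed) = 3802 kJ
ΔH = Σ(broken) − Σ(formed) = 3894 − 3802 = +92 kJ
For 4× the reaction as written: 4 × (+92) = +368 kJ

ΔH = +368 kJ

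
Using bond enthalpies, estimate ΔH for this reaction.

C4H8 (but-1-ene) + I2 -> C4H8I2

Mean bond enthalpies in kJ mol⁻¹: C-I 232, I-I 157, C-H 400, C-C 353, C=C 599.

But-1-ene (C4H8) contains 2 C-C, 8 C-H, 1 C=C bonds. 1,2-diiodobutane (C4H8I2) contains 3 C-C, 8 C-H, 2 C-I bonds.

ΔH ≈ −61 kJ

Bonds broken (reactants):
  C-C: 2 × 353 = 706
  C-H: 8 × 400 = 3200
  C=C: 1 × 599 = 599
  I-I: 1 × 157 = 157
  Σ(broken) = 4662 kJ
Bonds formed (products):
  C-C: 3 × 353 = 1059
  C-H: 8 × 400 = 3200
  C-I: 2 × 232 = 464
  Σ(formed) = 4723 kJ
ΔH = Σ(broken) − Σ(formed) = 4662 − 4723 = −61 kJ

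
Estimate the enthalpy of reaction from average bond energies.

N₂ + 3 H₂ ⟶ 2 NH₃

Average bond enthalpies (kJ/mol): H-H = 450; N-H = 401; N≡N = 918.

Bonds broken (reactants):
  H-H: 3 × 450 = 1350
  N≡N: 1 × 918 = 918
  Σ(broken) = 2268 kJ
Bonds formed (products):
  N-H: 6 × 401 = 2406
  Σ(formed) = 2406 kJ
ΔH = Σ(broken) − Σ(formed) = 2268 − 2406 = −138 kJ

ΔH ≈ −138 kJ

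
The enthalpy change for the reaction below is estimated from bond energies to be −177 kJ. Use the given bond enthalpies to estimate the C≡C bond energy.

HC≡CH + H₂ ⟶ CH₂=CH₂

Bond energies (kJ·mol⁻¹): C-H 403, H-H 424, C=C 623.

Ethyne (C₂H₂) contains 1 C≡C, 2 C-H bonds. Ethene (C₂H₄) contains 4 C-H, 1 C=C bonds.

Let D be the C≡C bond energy.
Σ(broken) = 1×D + 2×403 + 1×424 = 1230 + D
Σ(formed) = 4×403 + 1×623 = 2235
ΔH = Σ(broken) − Σ(formed) = (1230 + D) − (2235) = −1005 + D
Setting this equal to −177 kJ gives D = 828 kJ/mol.

D(C≡C) ≈ 828 kJ/mol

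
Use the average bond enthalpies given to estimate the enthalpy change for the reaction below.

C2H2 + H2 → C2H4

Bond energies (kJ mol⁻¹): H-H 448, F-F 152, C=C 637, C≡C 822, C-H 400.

ΔH ≈ −167 kJ

Bonds broken (reactants):
  C≡C: 1 × 822 = 822
  C-H: 2 × 400 = 800
  H-H: 1 × 448 = 448
  Σ(broken) = 2070 kJ
Bonds formed (products):
  C-H: 4 × 400 = 1600
  C=C: 1 × 637 = 637
  Σ(formed) = 2237 kJ
ΔH = Σ(broken) − Σ(formed) = 2070 − 2237 = −167 kJ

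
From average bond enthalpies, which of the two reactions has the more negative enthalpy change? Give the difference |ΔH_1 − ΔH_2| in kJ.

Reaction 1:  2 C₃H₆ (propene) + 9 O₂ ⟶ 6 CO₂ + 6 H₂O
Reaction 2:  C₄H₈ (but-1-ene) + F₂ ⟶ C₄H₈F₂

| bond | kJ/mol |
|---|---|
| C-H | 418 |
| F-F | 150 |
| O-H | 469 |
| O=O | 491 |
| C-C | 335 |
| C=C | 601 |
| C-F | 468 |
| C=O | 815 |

Reaction 1:
  Bonds broken (reactants):
    C-C: 2 × 335 = 670
    C-H: 12 × 418 = 5016
    C=C: 2 × 601 = 1202
    O=O: 9 × 491 = 4419
    Σ(broken) = 11307 kJ
  Bonds formed (products):
    C=O: 12 × 815 = 9780
    O-H: 12 × 469 = 5628
    Σ(formed) = 15408 kJ
  ΔH_1 = 11307 − 15408 = −4101 kJ
Reaction 2:
  Bonds broken (reactants):
    C-C: 2 × 335 = 670
    C-H: 8 × 418 = 3344
    C=C: 1 × 601 = 601
    F-F: 1 × 150 = 150
    Σ(broken) = 4765 kJ
  Bonds formed (products):
    C-C: 3 × 335 = 1005
    C-F: 2 × 468 = 936
    C-H: 8 × 418 = 3344
    Σ(formed) = 5285 kJ
  ΔH_2 = 4765 − 5285 = −520 kJ
ΔH_1 − ΔH_2 = −3581 kJ, so reaction 1 has the more negative ΔH; |ΔH_1 − ΔH_2| = 3581 kJ.

Reaction 1, by 3581 kJ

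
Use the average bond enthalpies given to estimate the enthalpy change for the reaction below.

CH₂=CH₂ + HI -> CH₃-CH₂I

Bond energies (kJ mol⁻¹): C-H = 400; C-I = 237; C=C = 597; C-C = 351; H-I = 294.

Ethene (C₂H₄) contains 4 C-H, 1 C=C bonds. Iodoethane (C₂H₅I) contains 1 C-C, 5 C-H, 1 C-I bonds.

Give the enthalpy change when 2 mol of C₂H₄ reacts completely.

Bonds broken (reactants):
  C-H: 4 × 400 = 1600
  C=C: 1 × 597 = 597
  H-I: 1 × 294 = 294
  Σ(broken) = 2491 kJ
Bonds formed (products):
  C-C: 1 × 351 = 351
  C-H: 5 × 400 = 2000
  C-I: 1 × 237 = 237
  Σ(formed) = 2588 kJ
ΔH = Σ(broken) − Σ(formed) = 2491 − 2588 = −97 kJ
For 2× the reaction as written: 2 × (−97) = −194 kJ

ΔH = −194 kJ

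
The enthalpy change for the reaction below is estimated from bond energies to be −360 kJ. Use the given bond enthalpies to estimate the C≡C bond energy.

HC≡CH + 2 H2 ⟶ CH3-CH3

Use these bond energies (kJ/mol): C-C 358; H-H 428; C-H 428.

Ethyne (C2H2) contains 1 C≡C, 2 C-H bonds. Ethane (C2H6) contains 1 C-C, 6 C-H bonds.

D(C≡C) ≈ 854 kJ/mol

Let D be the C≡C bond energy.
Σ(broken) = 1×D + 2×428 + 2×428 = 1712 + D
Σ(formed) = 1×358 + 6×428 = 2926
ΔH = Σ(broken) − Σ(formed) = (1712 + D) − (2926) = −1214 + D
Setting this equal to −360 kJ gives D = 854 kJ/mol.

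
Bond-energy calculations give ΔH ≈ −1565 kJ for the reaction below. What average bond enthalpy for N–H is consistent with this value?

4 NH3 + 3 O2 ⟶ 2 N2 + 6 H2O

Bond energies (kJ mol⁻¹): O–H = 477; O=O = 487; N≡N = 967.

Let D be the N–H bond energy.
Σ(broken) = 12×D + 3×487 = 1461 + 12D
Σ(formed) = 2×967 + 12×477 = 7658
ΔH = Σ(broken) − Σ(formed) = (1461 + 12D) − (7658) = −6197 + 12D
Setting this equal to −1565 kJ gives 12D = 4632, so D = 386 kJ/mol.

D(N–H) ≈ 386 kJ/mol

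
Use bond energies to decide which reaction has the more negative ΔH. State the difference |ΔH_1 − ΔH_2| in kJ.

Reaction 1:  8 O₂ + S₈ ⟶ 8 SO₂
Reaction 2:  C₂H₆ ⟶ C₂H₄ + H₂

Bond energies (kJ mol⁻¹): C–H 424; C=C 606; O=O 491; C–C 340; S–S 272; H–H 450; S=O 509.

Reaction 1, by 2172 kJ

Reaction 1:
  Bonds broken (reactants):
    O=O: 8 × 491 = 3928
    S–S: 8 × 272 = 2176
    Σ(broken) = 6104 kJ
  Bonds formed (products):
    S=O: 16 × 509 = 8144
    Σ(formed) = 8144 kJ
  ΔH_1 = 6104 − 8144 = −2040 kJ
Reaction 2:
  Bonds broken (reactants):
    C–C: 1 × 340 = 340
    C–H: 6 × 424 = 2544
    Σ(broken) = 2884 kJ
  Bonds formed (products):
    C–H: 4 × 424 = 1696
    C=C: 1 × 606 = 606
    H–H: 1 × 450 = 450
    Σ(formed) = 2752 kJ
  ΔH_2 = 2884 − 2752 = +132 kJ
ΔH_1 − ΔH_2 = −2172 kJ, so reaction 1 has the more negative ΔH; |ΔH_1 − ΔH_2| = 2172 kJ.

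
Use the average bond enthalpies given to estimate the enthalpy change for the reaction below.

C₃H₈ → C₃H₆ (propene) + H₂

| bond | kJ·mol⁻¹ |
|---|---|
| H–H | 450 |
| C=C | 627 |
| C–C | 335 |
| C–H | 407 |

Bonds broken (reactants):
  C–C: 2 × 335 = 670
  C–H: 8 × 407 = 3256
  Σ(broken) = 3926 kJ
Bonds formed (products):
  C–C: 1 × 335 = 335
  C–H: 6 × 407 = 2442
  C=C: 1 × 627 = 627
  H–H: 1 × 450 = 450
  Σ(formed) = 3854 kJ
ΔH = Σ(broken) − Σ(formed) = 3926 − 3854 = +72 kJ

ΔH ≈ +72 kJ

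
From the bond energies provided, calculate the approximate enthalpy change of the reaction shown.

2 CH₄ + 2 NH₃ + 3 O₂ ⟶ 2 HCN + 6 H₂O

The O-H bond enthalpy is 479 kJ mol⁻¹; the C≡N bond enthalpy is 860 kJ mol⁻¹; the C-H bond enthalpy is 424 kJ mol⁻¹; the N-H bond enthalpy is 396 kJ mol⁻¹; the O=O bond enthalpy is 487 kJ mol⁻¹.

Bonds broken (reactants):
  C-H: 8 × 424 = 3392
  N-H: 6 × 396 = 2376
  O=O: 3 × 487 = 1461
  Σ(broken) = 7229 kJ
Bonds formed (products):
  C≡N: 2 × 860 = 1720
  C-H: 2 × 424 = 848
  O-H: 12 × 479 = 5748
  Σ(formed) = 8316 kJ
ΔH = Σ(broken) − Σ(formed) = 7229 − 8316 = −1087 kJ

ΔH ≈ −1087 kJ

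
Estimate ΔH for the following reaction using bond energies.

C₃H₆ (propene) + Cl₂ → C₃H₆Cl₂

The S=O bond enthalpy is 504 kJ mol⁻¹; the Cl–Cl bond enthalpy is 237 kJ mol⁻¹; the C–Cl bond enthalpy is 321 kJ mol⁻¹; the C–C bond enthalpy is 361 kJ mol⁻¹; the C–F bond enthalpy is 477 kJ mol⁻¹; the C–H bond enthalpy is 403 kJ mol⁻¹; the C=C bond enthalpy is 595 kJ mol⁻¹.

Bonds broken (reactants):
  C–C: 1 × 361 = 361
  C–H: 6 × 403 = 2418
  C=C: 1 × 595 = 595
  Cl–Cl: 1 × 237 = 237
  Σ(broken) = 3611 kJ
Bonds formed (products):
  C–C: 2 × 361 = 722
  C–Cl: 2 × 321 = 642
  C–H: 6 × 403 = 2418
  Σ(formed) = 3782 kJ
ΔH = Σ(broken) − Σ(formed) = 3611 − 3782 = −171 kJ

ΔH ≈ −171 kJ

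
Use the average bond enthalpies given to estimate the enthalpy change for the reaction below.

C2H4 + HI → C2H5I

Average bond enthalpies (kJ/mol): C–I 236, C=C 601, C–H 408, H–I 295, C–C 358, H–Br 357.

ΔH ≈ −106 kJ

Bonds broken (reactants):
  C–H: 4 × 408 = 1632
  C=C: 1 × 601 = 601
  H–I: 1 × 295 = 295
  Σ(broken) = 2528 kJ
Bonds formed (products):
  C–C: 1 × 358 = 358
  C–H: 5 × 408 = 2040
  C–I: 1 × 236 = 236
  Σ(formed) = 2634 kJ
ΔH = Σ(broken) − Σ(formed) = 2528 − 2634 = −106 kJ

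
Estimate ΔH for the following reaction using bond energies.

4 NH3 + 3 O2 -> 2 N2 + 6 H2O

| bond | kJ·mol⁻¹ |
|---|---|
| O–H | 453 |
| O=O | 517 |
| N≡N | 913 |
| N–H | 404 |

ΔH ≈ −863 kJ

Bonds broken (reactants):
  N–H: 12 × 404 = 4848
  O=O: 3 × 517 = 1551
  Σ(broken) = 6399 kJ
Bonds formed (products):
  N≡N: 2 × 913 = 1826
  O–H: 12 × 453 = 5436
  Σ(formed) = 7262 kJ
ΔH = Σ(broken) − Σ(formed) = 6399 − 7262 = −863 kJ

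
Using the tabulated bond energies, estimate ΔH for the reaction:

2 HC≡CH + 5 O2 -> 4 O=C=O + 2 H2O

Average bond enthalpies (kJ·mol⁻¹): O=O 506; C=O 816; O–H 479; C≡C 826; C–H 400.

Bonds broken (reactants):
  C≡C: 2 × 826 = 1652
  C–H: 4 × 400 = 1600
  O=O: 5 × 506 = 2530
  Σ(broken) = 5782 kJ
Bonds formed (products):
  C=O: 8 × 816 = 6528
  O–H: 4 × 479 = 1916
  Σ(formed) = 8444 kJ
ΔH = Σ(broken) − Σ(formed) = 5782 − 8444 = −2662 kJ

ΔH ≈ −2662 kJ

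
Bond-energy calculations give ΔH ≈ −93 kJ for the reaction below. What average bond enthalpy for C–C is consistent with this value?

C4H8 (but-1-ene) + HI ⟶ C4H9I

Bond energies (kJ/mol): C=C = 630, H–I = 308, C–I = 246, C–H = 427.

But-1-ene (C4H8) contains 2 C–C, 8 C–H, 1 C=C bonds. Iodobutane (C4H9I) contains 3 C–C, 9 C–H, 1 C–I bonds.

Let D be the C–C bond energy.
Σ(broken) = 2×D + 8×427 + 1×630 + 1×308 = 4354 + 2D
Σ(formed) = 3×D + 9×427 + 1×246 = 4089 + 3D
ΔH = Σ(broken) − Σ(formed) = (4354 + 2D) − (4089 + 3D) = +265 − D
Setting this equal to −93 kJ gives D = 358 kJ/mol.

D(C–C) ≈ 358 kJ/mol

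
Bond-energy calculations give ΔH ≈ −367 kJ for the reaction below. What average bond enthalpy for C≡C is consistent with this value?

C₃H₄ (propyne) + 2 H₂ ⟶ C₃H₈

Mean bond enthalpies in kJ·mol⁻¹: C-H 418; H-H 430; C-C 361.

D(C≡C) ≈ 806 kJ/mol

Let D be the C≡C bond energy.
Σ(broken) = 1×D + 1×361 + 4×418 + 2×430 = 2893 + D
Σ(formed) = 2×361 + 8×418 = 4066
ΔH = Σ(broken) − Σ(formed) = (2893 + D) − (4066) = −1173 + D
Setting this equal to −367 kJ gives D = 806 kJ/mol.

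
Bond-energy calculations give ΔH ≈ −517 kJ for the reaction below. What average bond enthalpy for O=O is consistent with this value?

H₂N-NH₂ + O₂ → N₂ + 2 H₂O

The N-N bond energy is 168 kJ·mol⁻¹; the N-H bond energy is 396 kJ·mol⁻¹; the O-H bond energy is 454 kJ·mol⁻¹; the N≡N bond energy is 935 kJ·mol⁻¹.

D(O=O) ≈ 482 kJ/mol

Let D be the O=O bond energy.
Σ(broken) = 4×396 + 1×168 + 1×D = 1752 + D
Σ(formed) = 1×935 + 4×454 = 2751
ΔH = Σ(broken) − Σ(formed) = (1752 + D) − (2751) = −999 + D
Setting this equal to −517 kJ gives D = 482 kJ/mol.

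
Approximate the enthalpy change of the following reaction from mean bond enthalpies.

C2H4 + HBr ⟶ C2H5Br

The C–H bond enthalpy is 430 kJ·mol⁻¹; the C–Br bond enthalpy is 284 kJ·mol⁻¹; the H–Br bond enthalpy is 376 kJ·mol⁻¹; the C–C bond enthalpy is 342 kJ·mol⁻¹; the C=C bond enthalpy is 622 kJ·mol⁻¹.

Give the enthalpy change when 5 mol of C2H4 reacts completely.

ΔH = −290 kJ

Bonds broken (reactants):
  C–H: 4 × 430 = 1720
  C=C: 1 × 622 = 622
  H–Br: 1 × 376 = 376
  Σ(broken) = 2718 kJ
Bonds formed (products):
  C–Br: 1 × 284 = 284
  C–C: 1 × 342 = 342
  C–H: 5 × 430 = 2150
  Σ(formed) = 2776 kJ
ΔH = Σ(broken) − Σ(formed) = 2718 − 2776 = −58 kJ
For 5× the reaction as written: 5 × (−58) = −290 kJ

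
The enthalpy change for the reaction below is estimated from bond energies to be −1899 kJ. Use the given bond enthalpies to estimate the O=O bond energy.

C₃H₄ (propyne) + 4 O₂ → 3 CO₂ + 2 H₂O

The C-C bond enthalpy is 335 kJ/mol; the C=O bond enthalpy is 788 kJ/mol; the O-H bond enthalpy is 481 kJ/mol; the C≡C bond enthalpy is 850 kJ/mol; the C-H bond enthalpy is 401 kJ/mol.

D(O=O) ≈ 491 kJ/mol

Let D be the O=O bond energy.
Σ(broken) = 1×850 + 1×335 + 4×401 + 4×D = 2789 + 4D
Σ(formed) = 6×788 + 4×481 = 6652
ΔH = Σ(broken) − Σ(formed) = (2789 + 4D) − (6652) = −3863 + 4D
Setting this equal to −1899 kJ gives 4D = 1964, so D = 491 kJ/mol.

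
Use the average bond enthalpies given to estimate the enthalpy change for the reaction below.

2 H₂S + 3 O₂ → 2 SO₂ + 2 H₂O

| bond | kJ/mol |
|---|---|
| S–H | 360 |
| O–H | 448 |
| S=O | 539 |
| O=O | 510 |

ΔH ≈ −978 kJ

Bonds broken (reactants):
  O=O: 3 × 510 = 1530
  S–H: 4 × 360 = 1440
  Σ(broken) = 2970 kJ
Bonds formed (products):
  O–H: 4 × 448 = 1792
  S=O: 4 × 539 = 2156
  Σ(formed) = 3948 kJ
ΔH = Σ(broken) − Σ(formed) = 2970 − 3948 = −978 kJ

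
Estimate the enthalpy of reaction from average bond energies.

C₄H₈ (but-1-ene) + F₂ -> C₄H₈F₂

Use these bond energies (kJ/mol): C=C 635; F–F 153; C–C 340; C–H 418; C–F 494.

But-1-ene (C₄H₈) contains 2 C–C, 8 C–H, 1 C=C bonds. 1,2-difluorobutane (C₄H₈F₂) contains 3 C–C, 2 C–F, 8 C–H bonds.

ΔH ≈ −540 kJ

Bonds broken (reactants):
  C–C: 2 × 340 = 680
  C–H: 8 × 418 = 3344
  C=C: 1 × 635 = 635
  F–F: 1 × 153 = 153
  Σ(broken) = 4812 kJ
Bonds formed (products):
  C–C: 3 × 340 = 1020
  C–F: 2 × 494 = 988
  C–H: 8 × 418 = 3344
  Σ(formed) = 5352 kJ
ΔH = Σ(broken) − Σ(formed) = 4812 − 5352 = −540 kJ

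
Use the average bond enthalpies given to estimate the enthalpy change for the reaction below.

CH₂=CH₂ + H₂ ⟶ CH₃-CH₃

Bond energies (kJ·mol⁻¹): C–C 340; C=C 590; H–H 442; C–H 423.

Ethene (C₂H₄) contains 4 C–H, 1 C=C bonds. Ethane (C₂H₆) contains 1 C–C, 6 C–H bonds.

ΔH ≈ −154 kJ

Bonds broken (reactants):
  C–H: 4 × 423 = 1692
  C=C: 1 × 590 = 590
  H–H: 1 × 442 = 442
  Σ(broken) = 2724 kJ
Bonds formed (products):
  C–C: 1 × 340 = 340
  C–H: 6 × 423 = 2538
  Σ(formed) = 2878 kJ
ΔH = Σ(broken) − Σ(formed) = 2724 − 2878 = −154 kJ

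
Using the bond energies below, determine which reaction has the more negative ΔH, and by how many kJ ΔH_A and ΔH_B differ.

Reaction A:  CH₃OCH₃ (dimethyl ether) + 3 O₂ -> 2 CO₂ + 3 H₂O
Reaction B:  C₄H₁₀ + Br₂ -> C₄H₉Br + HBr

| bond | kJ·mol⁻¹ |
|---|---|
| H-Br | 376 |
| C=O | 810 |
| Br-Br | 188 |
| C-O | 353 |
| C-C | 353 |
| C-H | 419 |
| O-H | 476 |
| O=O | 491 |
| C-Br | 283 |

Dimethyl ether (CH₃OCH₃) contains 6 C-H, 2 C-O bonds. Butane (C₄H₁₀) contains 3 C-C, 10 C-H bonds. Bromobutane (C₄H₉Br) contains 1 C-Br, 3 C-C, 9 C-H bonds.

Reaction A, by 1351 kJ

Reaction A:
  Bonds broken (reactants):
    C-H: 6 × 419 = 2514
    C-O: 2 × 353 = 706
    O=O: 3 × 491 = 1473
    Σ(broken) = 4693 kJ
  Bonds formed (products):
    C=O: 4 × 810 = 3240
    O-H: 6 × 476 = 2856
    Σ(formed) = 6096 kJ
  ΔH_A = 4693 − 6096 = −1403 kJ
Reaction B:
  Bonds broken (reactants):
    Br-Br: 1 × 188 = 188
    C-C: 3 × 353 = 1059
    C-H: 10 × 419 = 4190
    Σ(broken) = 5437 kJ
  Bonds formed (products):
    C-Br: 1 × 283 = 283
    C-C: 3 × 353 = 1059
    C-H: 9 × 419 = 3771
    H-Br: 1 × 376 = 376
    Σ(formed) = 5489 kJ
  ΔH_B = 5437 − 5489 = −52 kJ
ΔH_A − ΔH_B = −1351 kJ, so reaction A has the more negative ΔH; |ΔH_A − ΔH_B| = 1351 kJ.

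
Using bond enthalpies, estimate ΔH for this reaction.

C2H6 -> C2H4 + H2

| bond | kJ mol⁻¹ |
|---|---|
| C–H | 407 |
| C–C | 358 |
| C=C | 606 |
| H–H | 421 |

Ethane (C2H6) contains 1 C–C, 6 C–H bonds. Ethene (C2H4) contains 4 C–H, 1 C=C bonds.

ΔH ≈ +145 kJ

Bonds broken (reactants):
  C–C: 1 × 358 = 358
  C–H: 6 × 407 = 2442
  Σ(broken) = 2800 kJ
Bonds formed (products):
  C–H: 4 × 407 = 1628
  C=C: 1 × 606 = 606
  H–H: 1 × 421 = 421
  Σ(formed) = 2655 kJ
ΔH = Σ(broken) − Σ(formed) = 2800 − 2655 = +145 kJ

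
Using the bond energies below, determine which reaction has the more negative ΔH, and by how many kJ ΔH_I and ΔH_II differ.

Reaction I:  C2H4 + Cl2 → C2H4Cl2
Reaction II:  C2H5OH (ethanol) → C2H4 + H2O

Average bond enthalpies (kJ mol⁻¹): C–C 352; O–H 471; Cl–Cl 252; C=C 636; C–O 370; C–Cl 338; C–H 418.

Reaction I:
  Bonds broken (reactants):
    C–H: 4 × 418 = 1672
    C=C: 1 × 636 = 636
    Cl–Cl: 1 × 252 = 252
    Σ(broken) = 2560 kJ
  Bonds formed (products):
    C–C: 1 × 352 = 352
    C–Cl: 2 × 338 = 676
    C–H: 4 × 418 = 1672
    Σ(formed) = 2700 kJ
  ΔH_I = 2560 − 2700 = −140 kJ
Reaction II:
  Bonds broken (reactants):
    C–C: 1 × 352 = 352
    C–H: 5 × 418 = 2090
    C–O: 1 × 370 = 370
    O–H: 1 × 471 = 471
    Σ(broken) = 3283 kJ
  Bonds formed (products):
    C–H: 4 × 418 = 1672
    C=C: 1 × 636 = 636
    O–H: 2 × 471 = 942
    Σ(formed) = 3250 kJ
  ΔH_II = 3283 − 3250 = +33 kJ
ΔH_I − ΔH_II = −173 kJ, so reaction I has the more negative ΔH; |ΔH_I − ΔH_II| = 173 kJ.

Reaction I, by 173 kJ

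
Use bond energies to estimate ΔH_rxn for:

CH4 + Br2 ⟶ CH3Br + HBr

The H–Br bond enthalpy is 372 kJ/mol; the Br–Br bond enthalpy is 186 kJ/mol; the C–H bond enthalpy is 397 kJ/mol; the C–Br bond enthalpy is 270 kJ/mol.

ΔH ≈ −59 kJ

Bonds broken (reactants):
  Br–Br: 1 × 186 = 186
  C–H: 4 × 397 = 1588
  Σ(broken) = 1774 kJ
Bonds formed (products):
  C–Br: 1 × 270 = 270
  C–H: 3 × 397 = 1191
  H–Br: 1 × 372 = 372
  Σ(formed) = 1833 kJ
ΔH = Σ(broken) − Σ(formed) = 1774 − 1833 = −59 kJ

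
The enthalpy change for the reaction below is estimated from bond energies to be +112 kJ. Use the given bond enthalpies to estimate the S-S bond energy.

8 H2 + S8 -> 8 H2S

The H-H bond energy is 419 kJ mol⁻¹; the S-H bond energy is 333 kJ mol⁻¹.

D(S-S) ≈ 261 kJ/mol

Let D be the S-S bond energy.
Σ(broken) = 8×419 + 8×D = 3352 + 8D
Σ(formed) = 16×333 = 5328
ΔH = Σ(broken) − Σ(formed) = (3352 + 8D) − (5328) = −1976 + 8D
Setting this equal to +112 kJ gives 8D = 2088, so D = 261 kJ/mol.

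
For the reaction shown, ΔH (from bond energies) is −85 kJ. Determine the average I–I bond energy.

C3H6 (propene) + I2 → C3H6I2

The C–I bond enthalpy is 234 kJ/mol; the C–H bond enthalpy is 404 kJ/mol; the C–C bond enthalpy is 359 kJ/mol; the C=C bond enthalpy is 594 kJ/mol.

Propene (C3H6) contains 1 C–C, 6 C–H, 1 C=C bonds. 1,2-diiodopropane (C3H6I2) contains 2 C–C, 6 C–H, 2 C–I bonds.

Let D be the I–I bond energy.
Σ(broken) = 1×359 + 6×404 + 1×594 + 1×D = 3377 + D
Σ(formed) = 2×359 + 6×404 + 2×234 = 3610
ΔH = Σ(broken) − Σ(formed) = (3377 + D) − (3610) = −233 + D
Setting this equal to −85 kJ gives D = 148 kJ/mol.

D(I–I) ≈ 148 kJ/mol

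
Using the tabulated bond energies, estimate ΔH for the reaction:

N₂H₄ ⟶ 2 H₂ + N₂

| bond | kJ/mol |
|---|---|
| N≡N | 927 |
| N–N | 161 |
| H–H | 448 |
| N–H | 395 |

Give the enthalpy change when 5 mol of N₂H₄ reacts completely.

Bonds broken (reactants):
  N–H: 4 × 395 = 1580
  N–N: 1 × 161 = 161
  Σ(broken) = 1741 kJ
Bonds formed (products):
  H–H: 2 × 448 = 896
  N≡N: 1 × 927 = 927
  Σ(formed) = 1823 kJ
ΔH = Σ(broken) − Σ(formed) = 1741 − 1823 = −82 kJ
For 5× the reaction as written: 5 × (−82) = −410 kJ

ΔH = −410 kJ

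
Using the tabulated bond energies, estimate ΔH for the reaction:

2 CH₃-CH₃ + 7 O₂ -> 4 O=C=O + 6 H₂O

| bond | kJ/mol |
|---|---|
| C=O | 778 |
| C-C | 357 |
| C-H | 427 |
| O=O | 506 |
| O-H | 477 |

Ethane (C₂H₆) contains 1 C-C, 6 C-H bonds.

Bonds broken (reactants):
  C-C: 2 × 357 = 714
  C-H: 12 × 427 = 5124
  O=O: 7 × 506 = 3542
  Σ(broken) = 9380 kJ
Bonds formed (products):
  C=O: 8 × 778 = 6224
  O-H: 12 × 477 = 5724
  Σ(formed) = 11948 kJ
ΔH = Σ(broken) − Σ(formed) = 9380 − 11948 = −2568 kJ

ΔH ≈ −2568 kJ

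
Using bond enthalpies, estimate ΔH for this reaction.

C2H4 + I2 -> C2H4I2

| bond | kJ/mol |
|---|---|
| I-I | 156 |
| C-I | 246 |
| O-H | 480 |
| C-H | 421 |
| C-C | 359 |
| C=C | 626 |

Bonds broken (reactants):
  C-H: 4 × 421 = 1684
  C=C: 1 × 626 = 626
  I-I: 1 × 156 = 156
  Σ(broken) = 2466 kJ
Bonds formed (products):
  C-C: 1 × 359 = 359
  C-H: 4 × 421 = 1684
  C-I: 2 × 246 = 492
  Σ(formed) = 2535 kJ
ΔH = Σ(broken) − Σ(formed) = 2466 − 2535 = −69 kJ

ΔH ≈ −69 kJ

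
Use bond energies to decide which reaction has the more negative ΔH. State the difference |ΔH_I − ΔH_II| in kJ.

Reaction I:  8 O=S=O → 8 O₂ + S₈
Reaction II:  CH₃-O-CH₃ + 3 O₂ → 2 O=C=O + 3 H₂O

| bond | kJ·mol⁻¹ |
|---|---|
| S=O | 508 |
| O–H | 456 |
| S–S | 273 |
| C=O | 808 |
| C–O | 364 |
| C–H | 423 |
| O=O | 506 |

Reaction II, by 3080 kJ

Reaction I:
  Bonds broken (reactants):
    S=O: 16 × 508 = 8128
    Σ(broken) = 8128 kJ
  Bonds formed (products):
    O=O: 8 × 506 = 4048
    S–S: 8 × 273 = 2184
    Σ(formed) = 6232 kJ
  ΔH_I = 8128 − 6232 = +1896 kJ
Reaction II:
  Bonds broken (reactants):
    C–H: 6 × 423 = 2538
    C–O: 2 × 364 = 728
    O=O: 3 × 506 = 1518
    Σ(broken) = 4784 kJ
  Bonds formed (products):
    C=O: 4 × 808 = 3232
    O–H: 6 × 456 = 2736
    Σ(formed) = 5968 kJ
  ΔH_II = 4784 − 5968 = −1184 kJ
ΔH_I − ΔH_II = +3080 kJ, so reaction II has the more negative ΔH; |ΔH_I − ΔH_II| = 3080 kJ.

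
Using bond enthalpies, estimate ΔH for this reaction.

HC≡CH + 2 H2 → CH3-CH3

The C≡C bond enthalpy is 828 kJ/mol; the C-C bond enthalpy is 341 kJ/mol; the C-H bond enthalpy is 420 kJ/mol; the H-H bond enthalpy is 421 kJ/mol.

ΔH ≈ −351 kJ

Bonds broken (reactants):
  C≡C: 1 × 828 = 828
  C-H: 2 × 420 = 840
  H-H: 2 × 421 = 842
  Σ(broken) = 2510 kJ
Bonds formed (products):
  C-C: 1 × 341 = 341
  C-H: 6 × 420 = 2520
  Σ(formed) = 2861 kJ
ΔH = Σ(broken) − Σ(formed) = 2510 − 2861 = −351 kJ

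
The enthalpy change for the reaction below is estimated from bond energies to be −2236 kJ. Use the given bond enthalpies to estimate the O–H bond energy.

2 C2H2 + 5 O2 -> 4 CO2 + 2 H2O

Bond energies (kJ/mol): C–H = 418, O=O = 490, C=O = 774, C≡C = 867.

Let D be the O–H bond energy.
Σ(broken) = 2×867 + 4×418 + 5×490 = 5856
Σ(formed) = 8×774 + 4×D = 6192 + 4D
ΔH = Σ(broken) − Σ(formed) = (5856) − (6192 + 4D) = −336 − 4D
Setting this equal to −2236 kJ gives 4D = 1900, so D = 475 kJ/mol.

D(O–H) ≈ 475 kJ/mol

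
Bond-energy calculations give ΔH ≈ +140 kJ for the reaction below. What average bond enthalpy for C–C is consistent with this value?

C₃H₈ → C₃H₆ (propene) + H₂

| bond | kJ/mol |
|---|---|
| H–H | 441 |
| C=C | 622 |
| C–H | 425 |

D(C–C) ≈ 353 kJ/mol

Let D be the C–C bond energy.
Σ(broken) = 2×D + 8×425 = 3400 + 2D
Σ(formed) = 1×D + 6×425 + 1×622 + 1×441 = 3613 + D
ΔH = Σ(broken) − Σ(formed) = (3400 + 2D) − (3613 + D) = −213 + D
Setting this equal to +140 kJ gives D = 353 kJ/mol.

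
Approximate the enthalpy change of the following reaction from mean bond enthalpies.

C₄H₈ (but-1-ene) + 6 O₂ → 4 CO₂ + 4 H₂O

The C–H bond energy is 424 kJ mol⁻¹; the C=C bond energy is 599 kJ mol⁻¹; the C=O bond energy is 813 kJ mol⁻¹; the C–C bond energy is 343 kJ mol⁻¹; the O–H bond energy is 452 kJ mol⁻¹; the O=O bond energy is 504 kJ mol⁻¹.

ΔH ≈ −2419 kJ

Bonds broken (reactants):
  C–C: 2 × 343 = 686
  C–H: 8 × 424 = 3392
  C=C: 1 × 599 = 599
  O=O: 6 × 504 = 3024
  Σ(broken) = 7701 kJ
Bonds formed (products):
  C=O: 8 × 813 = 6504
  O–H: 8 × 452 = 3616
  Σ(formed) = 10120 kJ
ΔH = Σ(broken) − Σ(formed) = 7701 − 10120 = −2419 kJ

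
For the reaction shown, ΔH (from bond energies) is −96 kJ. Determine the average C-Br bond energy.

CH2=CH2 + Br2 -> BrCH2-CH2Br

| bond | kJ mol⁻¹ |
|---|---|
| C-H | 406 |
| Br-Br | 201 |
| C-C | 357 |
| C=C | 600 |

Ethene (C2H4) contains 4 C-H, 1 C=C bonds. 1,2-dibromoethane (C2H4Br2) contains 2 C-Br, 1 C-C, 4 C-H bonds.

D(C-Br) ≈ 270 kJ/mol

Let D be the C-Br bond energy.
Σ(broken) = 1×201 + 4×406 + 1×600 = 2425
Σ(formed) = 2×D + 1×357 + 4×406 = 1981 + 2D
ΔH = Σ(broken) − Σ(formed) = (2425) − (1981 + 2D) = +444 − 2D
Setting this equal to −96 kJ gives 2D = 540, so D = 270 kJ/mol.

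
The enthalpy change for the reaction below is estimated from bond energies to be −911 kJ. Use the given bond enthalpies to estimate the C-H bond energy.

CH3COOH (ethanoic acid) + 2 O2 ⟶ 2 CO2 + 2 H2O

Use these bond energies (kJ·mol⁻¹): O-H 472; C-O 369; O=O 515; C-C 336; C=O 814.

D(C-H) ≈ 404 kJ/mol

Let D be the C-H bond energy.
Σ(broken) = 1×336 + 3×D + 1×369 + 1×814 + 1×472 + 2×515 = 3021 + 3D
Σ(formed) = 4×814 + 4×472 = 5144
ΔH = Σ(broken) − Σ(formed) = (3021 + 3D) − (5144) = −2123 + 3D
Setting this equal to −911 kJ gives 3D = 1212, so D = 404 kJ/mol.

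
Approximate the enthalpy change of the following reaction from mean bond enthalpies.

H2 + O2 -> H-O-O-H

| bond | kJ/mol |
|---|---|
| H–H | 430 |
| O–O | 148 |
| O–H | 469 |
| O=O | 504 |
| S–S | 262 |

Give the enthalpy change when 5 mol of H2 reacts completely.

Bonds broken (reactants):
  H–H: 1 × 430 = 430
  O=O: 1 × 504 = 504
  Σ(broken) = 934 kJ
Bonds formed (products):
  O–H: 2 × 469 = 938
  O–O: 1 × 148 = 148
  Σ(formed) = 1086 kJ
ΔH = Σ(broken) − Σ(formed) = 934 − 1086 = −152 kJ
For 5× the reaction as written: 5 × (−152) = −760 kJ

ΔH = −760 kJ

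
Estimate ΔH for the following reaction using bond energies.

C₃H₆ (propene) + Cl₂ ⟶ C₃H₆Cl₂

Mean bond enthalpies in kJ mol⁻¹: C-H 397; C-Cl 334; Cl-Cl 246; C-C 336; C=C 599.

Bonds broken (reactants):
  C-C: 1 × 336 = 336
  C-H: 6 × 397 = 2382
  C=C: 1 × 599 = 599
  Cl-Cl: 1 × 246 = 246
  Σ(broken) = 3563 kJ
Bonds formed (products):
  C-C: 2 × 336 = 672
  C-Cl: 2 × 334 = 668
  C-H: 6 × 397 = 2382
  Σ(formed) = 3722 kJ
ΔH = Σ(broken) − Σ(formed) = 3563 − 3722 = −159 kJ

ΔH ≈ −159 kJ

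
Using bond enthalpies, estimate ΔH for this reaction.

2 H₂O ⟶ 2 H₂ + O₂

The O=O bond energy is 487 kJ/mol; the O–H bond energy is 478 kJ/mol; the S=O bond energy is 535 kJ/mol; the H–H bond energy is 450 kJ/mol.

ΔH ≈ +525 kJ

Bonds broken (reactants):
  O–H: 4 × 478 = 1912
  Σ(broken) = 1912 kJ
Bonds formed (products):
  H–H: 2 × 450 = 900
  O=O: 1 × 487 = 487
  Σ(formed) = 1387 kJ
ΔH = Σ(broken) − Σ(formed) = 1912 − 1387 = +525 kJ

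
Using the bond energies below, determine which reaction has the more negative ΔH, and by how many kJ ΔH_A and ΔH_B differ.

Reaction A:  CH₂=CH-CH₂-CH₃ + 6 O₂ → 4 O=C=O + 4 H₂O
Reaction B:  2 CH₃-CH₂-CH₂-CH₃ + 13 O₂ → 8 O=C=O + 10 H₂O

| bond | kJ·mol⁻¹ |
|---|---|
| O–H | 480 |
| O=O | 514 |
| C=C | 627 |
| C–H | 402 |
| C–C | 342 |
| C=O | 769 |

Reaction B, by 2749 kJ

Reaction A:
  Bonds broken (reactants):
    C–C: 2 × 342 = 684
    C–H: 8 × 402 = 3216
    C=C: 1 × 627 = 627
    O=O: 6 × 514 = 3084
    Σ(broken) = 7611 kJ
  Bonds formed (products):
    C=O: 8 × 769 = 6152
    O–H: 8 × 480 = 3840
    Σ(formed) = 9992 kJ
  ΔH_A = 7611 − 9992 = −2381 kJ
Reaction B:
  Bonds broken (reactants):
    C–C: 6 × 342 = 2052
    C–H: 20 × 402 = 8040
    O=O: 13 × 514 = 6682
    Σ(broken) = 16774 kJ
  Bonds formed (products):
    C=O: 16 × 769 = 12304
    O–H: 20 × 480 = 9600
    Σ(formed) = 21904 kJ
  ΔH_B = 16774 − 21904 = −5130 kJ
ΔH_A − ΔH_B = +2749 kJ, so reaction B has the more negative ΔH; |ΔH_A − ΔH_B| = 2749 kJ.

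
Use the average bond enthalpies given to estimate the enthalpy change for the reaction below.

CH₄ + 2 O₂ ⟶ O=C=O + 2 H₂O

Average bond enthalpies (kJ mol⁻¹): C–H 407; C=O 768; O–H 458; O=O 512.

Bonds broken (reactants):
  C–H: 4 × 407 = 1628
  O=O: 2 × 512 = 1024
  Σ(broken) = 2652 kJ
Bonds formed (products):
  C=O: 2 × 768 = 1536
  O–H: 4 × 458 = 1832
  Σ(formed) = 3368 kJ
ΔH = Σ(broken) − Σ(formed) = 2652 − 3368 = −716 kJ

ΔH ≈ −716 kJ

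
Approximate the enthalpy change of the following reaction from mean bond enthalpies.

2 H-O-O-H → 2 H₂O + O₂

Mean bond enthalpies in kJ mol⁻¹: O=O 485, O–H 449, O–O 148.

ΔH ≈ −189 kJ

Bonds broken (reactants):
  O–H: 4 × 449 = 1796
  O–O: 2 × 148 = 296
  Σ(broken) = 2092 kJ
Bonds formed (products):
  O–H: 4 × 449 = 1796
  O=O: 1 × 485 = 485
  Σ(formed) = 2281 kJ
ΔH = Σ(broken) − Σ(formed) = 2092 − 2281 = −189 kJ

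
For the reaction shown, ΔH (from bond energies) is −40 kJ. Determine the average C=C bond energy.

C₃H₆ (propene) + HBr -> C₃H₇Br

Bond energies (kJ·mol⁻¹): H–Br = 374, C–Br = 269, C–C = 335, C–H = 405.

D(C=C) ≈ 595 kJ/mol

Let D be the C=C bond energy.
Σ(broken) = 1×335 + 6×405 + 1×D + 1×374 = 3139 + D
Σ(formed) = 1×269 + 2×335 + 7×405 = 3774
ΔH = Σ(broken) − Σ(formed) = (3139 + D) − (3774) = −635 + D
Setting this equal to −40 kJ gives D = 595 kJ/mol.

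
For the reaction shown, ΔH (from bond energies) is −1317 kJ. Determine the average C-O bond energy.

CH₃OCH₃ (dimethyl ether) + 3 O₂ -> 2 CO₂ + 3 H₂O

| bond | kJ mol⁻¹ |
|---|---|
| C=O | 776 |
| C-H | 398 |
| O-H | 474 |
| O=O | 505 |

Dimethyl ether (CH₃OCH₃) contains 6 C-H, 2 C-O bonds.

D(C-O) ≈ 364 kJ/mol

Let D be the C-O bond energy.
Σ(broken) = 6×398 + 2×D + 3×505 = 3903 + 2D
Σ(formed) = 4×776 + 6×474 = 5948
ΔH = Σ(broken) − Σ(formed) = (3903 + 2D) − (5948) = −2045 + 2D
Setting this equal to −1317 kJ gives 2D = 728, so D = 364 kJ/mol.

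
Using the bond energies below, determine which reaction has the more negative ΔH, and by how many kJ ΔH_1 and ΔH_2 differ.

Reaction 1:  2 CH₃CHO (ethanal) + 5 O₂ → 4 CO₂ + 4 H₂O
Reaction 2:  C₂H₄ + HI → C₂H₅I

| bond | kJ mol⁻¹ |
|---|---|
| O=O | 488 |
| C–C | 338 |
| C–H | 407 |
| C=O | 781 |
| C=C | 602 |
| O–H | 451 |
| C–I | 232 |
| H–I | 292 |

Reaction 1, by 1839 kJ

Reaction 1:
  Bonds broken (reactants):
    C–C: 2 × 338 = 676
    C–H: 8 × 407 = 3256
    C=O: 2 × 781 = 1562
    O=O: 5 × 488 = 2440
    Σ(broken) = 7934 kJ
  Bonds formed (products):
    C=O: 8 × 781 = 6248
    O–H: 8 × 451 = 3608
    Σ(formed) = 9856 kJ
  ΔH_1 = 7934 − 9856 = −1922 kJ
Reaction 2:
  Bonds broken (reactants):
    C–H: 4 × 407 = 1628
    C=C: 1 × 602 = 602
    H–I: 1 × 292 = 292
    Σ(broken) = 2522 kJ
  Bonds formed (products):
    C–C: 1 × 338 = 338
    C–H: 5 × 407 = 2035
    C–I: 1 × 232 = 232
    Σ(formed) = 2605 kJ
  ΔH_2 = 2522 − 2605 = −83 kJ
ΔH_1 − ΔH_2 = −1839 kJ, so reaction 1 has the more negative ΔH; |ΔH_1 − ΔH_2| = 1839 kJ.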